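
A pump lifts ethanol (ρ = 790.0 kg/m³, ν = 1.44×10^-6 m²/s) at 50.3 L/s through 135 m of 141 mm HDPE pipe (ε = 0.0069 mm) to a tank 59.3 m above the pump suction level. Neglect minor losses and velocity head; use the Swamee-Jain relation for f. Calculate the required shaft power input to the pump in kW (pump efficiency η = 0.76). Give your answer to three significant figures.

V = 4Q/(πD²) = 3.221 m/s; Re = 3.15×10^5; ε/D = 4.89×10^-5; f = 0.01481
h_f = f(L/D)V²/2g = 7.498 m
Total head H = z + h_f = 59.3 + 7.498 = 66.80 m
P_hyd = ρgQH = 790.0·9.81·0.0503·66.80 = 26.04 kW
P_shaft = P_hyd/η = 26.04/0.76 = 34.26 kW

P_shaft ≈ 34.3 kW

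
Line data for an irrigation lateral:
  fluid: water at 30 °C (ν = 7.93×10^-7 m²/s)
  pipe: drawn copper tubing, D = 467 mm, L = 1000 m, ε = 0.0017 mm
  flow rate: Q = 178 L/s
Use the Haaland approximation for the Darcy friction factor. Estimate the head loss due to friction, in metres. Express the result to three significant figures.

h_f ≈ 1.49 m

V = 4Q/(πD²) = 4·0.178/(π·0.467²) = 1.039 m/s
Re = VD/ν = 1.039·0.467/7.93×10^-7 = 6.12×10^5 → turbulent
ε/D = 0.0017/467 = 3.64×10^-6
Haaland: f = 0.01265
h_f = f(L/D)V²/(2g) = 0.01265·(1000/0.467)·1.039²/(2·9.81) = 1.491 m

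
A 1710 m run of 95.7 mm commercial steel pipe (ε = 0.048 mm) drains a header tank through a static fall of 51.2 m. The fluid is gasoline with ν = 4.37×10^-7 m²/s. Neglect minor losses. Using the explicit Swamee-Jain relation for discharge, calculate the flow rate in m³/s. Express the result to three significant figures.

Swamee-Jain (Type II): Q = -0.965·√(gD⁵h_f/L)·ln[ε/(3.7D) + √(3.17ν²L/(gD³h_f))]
√(gD⁵h_f/L) = √(9.81·0.0957⁵·51.2/1710) = 0.001536
ε/(3.7D) = 1.36×10^-4; √(3.17ν²L/(gD³h_f)) = 4.85×10^-5
Q = -0.965·0.001536·ln(1.841×10^-4) = 0.01274 m³/s
Check: V = 1.77 m/s, Re = 3.88×10^5, f = 0.01803, h_f = 51.6 m ≈ 51.2 m ✓

Q ≈ 0.0127 m³/s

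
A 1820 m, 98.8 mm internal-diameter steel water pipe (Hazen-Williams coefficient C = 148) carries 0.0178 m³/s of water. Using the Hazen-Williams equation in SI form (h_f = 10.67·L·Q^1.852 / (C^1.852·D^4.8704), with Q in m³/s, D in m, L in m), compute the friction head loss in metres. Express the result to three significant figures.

h_f = 10.67·1820·0.0178^1.852 / (148^1.852·0.0988^4.8704) = 84.07 m

h_f ≈ 84.1 m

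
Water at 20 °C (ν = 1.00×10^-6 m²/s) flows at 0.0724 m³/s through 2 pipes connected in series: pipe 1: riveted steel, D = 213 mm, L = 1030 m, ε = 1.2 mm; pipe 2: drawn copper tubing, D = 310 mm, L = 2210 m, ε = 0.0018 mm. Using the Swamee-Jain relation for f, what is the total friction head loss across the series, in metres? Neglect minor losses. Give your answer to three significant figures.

Pipe 1: V = 2.032 m/s, Re = 4.33×10^5, ε/D = 0.00563, f = 0.03180, h_1 = f(L/D)V²/2g = 32.36 m
Pipe 2: V = 0.9592 m/s, Re = 2.97×10^5, ε/D = 5.81×10^-6, f = 0.01447, h_2 = f(L/D)V²/2g = 4.837 m
Series → Q common, losses add: H = Σh = 37.20 m

H ≈ 37.2 m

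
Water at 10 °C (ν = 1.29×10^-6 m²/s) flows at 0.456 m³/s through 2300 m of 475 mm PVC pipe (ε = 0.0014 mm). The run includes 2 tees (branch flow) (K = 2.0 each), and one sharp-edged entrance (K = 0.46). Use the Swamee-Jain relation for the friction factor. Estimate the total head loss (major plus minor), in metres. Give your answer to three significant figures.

V = 4Q/(πD²) = 2.573 m/s; V²/2g = 0.3375 m
Re = 9.48×10^5, ε/D = 2.95×10^-6 → f = 0.01178 (Swamee-Jain)
Major: h_f = f(L/D)·V²/2g = 0.01178·4842·0.3375 = 19.26 m
Minor: ΣK = 4.46; h_m = ΣK·V²/2g = 1.505 m
Total H_L = 19.26 + 1.505 = 20.76 m

H_L ≈ 20.8 m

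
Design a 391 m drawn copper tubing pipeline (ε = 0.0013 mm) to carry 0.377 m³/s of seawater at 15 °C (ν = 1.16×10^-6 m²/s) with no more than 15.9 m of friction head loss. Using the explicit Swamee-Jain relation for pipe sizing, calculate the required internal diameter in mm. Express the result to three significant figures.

D ≈ 321 mm

Swamee-Jain (Type III): D = 0.66·[ε^1.25·(LQ²/(gh_f))^4.75 + ν·Q^9.4·(L/(gh_f))^5.2]^0.04
LQ²/(gh_f) = 0.3563; L/(gh_f) = 2.507
Term 1 = ε^1.25·(…)^4.75 = 3.26×10^-10; Term 2 = ν·Q^9.4·(…)^5.2 = 1.44×10^-8
D = 0.66·(3.26×10^-10 + 1.44×10^-8)^0.04 = 0.3208 m = 321 mm
Check: V = 4.66 m/s, Re = 1.29×10^6, f = 0.01124, h_f = 15.2 m ≈ 15.9 m ✓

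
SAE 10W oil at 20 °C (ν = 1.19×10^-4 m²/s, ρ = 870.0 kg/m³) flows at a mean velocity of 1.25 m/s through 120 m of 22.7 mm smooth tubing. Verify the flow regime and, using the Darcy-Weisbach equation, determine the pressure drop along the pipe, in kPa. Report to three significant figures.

Δp ≈ 964 kPa

Re = VD/ν = 1.25·0.02270/1.19×10^-4 = 238 → laminar (Re < 2300)
f = 64/Re = 0.2684
h_f = f(L/D)V²/(2g) = 0.2684·(120/0.02270)·1.25²/(2·9.81) = 113.0 m
Δp = ρg·h_f = 870.0·9.81·113.0 = 964.4 kPa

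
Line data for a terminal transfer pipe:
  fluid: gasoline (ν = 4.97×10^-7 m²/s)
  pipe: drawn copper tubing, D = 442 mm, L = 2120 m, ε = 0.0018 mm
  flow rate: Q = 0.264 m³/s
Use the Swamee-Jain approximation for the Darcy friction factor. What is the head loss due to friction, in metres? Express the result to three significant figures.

h_f ≈ 7.93 m

V = 4Q/(πD²) = 4·0.264/(π·0.442²) = 1.721 m/s
Re = VD/ν = 1.721·0.442/4.97×10^-7 = 1.53×10^6 → turbulent
ε/D = 0.0018/442 = 4.07×10^-6
Swamee-Jain: f = 0.01095
h_f = f(L/D)V²/(2g) = 0.01095·(2120/0.442)·1.721²/(2·9.81) = 7.926 m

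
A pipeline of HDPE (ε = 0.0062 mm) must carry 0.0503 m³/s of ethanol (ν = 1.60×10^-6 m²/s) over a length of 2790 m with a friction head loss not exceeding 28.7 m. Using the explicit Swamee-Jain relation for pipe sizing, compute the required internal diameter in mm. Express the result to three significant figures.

Swamee-Jain (Type III): D = 0.66·[ε^1.25·(LQ²/(gh_f))^4.75 + ν·Q^9.4·(L/(gh_f))^5.2]^0.04
LQ²/(gh_f) = 0.02507; L/(gh_f) = 9.910
Term 1 = ε^1.25·(…)^4.75 = 7.70×10^-15; Term 2 = ν·Q^9.4·(…)^5.2 = 1.51×10^-13
D = 0.66·(7.70×10^-15 + 1.51×10^-13)^0.04 = 0.2030 m = 203 mm
Check: V = 1.55 m/s, Re = 1.97×10^5, f = 0.01585, h_f = 26.8 m ≈ 28.7 m ✓

D ≈ 203 mm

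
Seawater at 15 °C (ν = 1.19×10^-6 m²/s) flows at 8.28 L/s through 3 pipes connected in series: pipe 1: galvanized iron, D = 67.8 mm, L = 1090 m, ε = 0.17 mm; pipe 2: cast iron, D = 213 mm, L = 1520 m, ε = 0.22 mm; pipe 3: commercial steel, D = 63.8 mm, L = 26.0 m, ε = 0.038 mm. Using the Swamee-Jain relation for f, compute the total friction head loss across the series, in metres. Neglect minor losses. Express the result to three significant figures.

Pipe 1: V = 2.293 m/s, Re = 1.31×10^5, ε/D = 0.00251, f = 0.02625, h_1 = f(L/D)V²/2g = 113.1 m
Pipe 2: V = 0.2324 m/s, Re = 4.16×10^4, ε/D = 0.00103, f = 0.02491, h_2 = f(L/D)V²/2g = 0.4892 m
Pipe 3: V = 2.590 m/s, Re = 1.39×10^5, ε/D = 5.96×10^-4, f = 0.02008, h_3 = f(L/D)V²/2g = 2.798 m
Series → Q common, losses add: H = Σh = 116.4 m

H ≈ 116 m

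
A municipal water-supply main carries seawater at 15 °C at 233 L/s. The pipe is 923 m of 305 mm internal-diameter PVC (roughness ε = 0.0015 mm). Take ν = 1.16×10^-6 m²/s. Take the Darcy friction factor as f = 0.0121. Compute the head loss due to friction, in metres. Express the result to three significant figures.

h_f ≈ 19.0 m

V = 4Q/(πD²) = 4·0.233/(π·0.305²) = 3.189 m/s
h_f = f(L/D)V²/(2g) = 0.01210·(923/0.305)·3.189²/(2·9.81) = 18.98 m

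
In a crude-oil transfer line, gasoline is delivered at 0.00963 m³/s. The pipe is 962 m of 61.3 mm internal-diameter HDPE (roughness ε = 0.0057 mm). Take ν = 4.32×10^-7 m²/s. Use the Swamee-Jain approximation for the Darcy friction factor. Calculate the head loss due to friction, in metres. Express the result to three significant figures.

h_f ≈ 124 m

V = 4Q/(πD²) = 4·0.00963/(π·0.0613²) = 3.263 m/s
Re = VD/ν = 3.263·0.0613/4.32×10^-7 = 4.63×10^5 → turbulent
ε/D = 0.0057/61.3 = 9.30×10^-5
Swamee-Jain: f = 0.01452
h_f = f(L/D)V²/(2g) = 0.01452·(962/0.0613)·3.263²/(2·9.81) = 123.6 m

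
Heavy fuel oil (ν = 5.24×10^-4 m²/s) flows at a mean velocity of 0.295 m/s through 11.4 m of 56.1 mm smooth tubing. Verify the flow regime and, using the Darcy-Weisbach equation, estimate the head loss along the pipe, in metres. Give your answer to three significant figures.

h_f ≈ 1.83 m

Re = VD/ν = 0.295·0.05610/5.24×10^-4 = 31.6 → laminar (Re < 2300)
f = 64/Re = 2.026
h_f = f(L/D)V²/(2g) = 2.026·(11.4/0.05610)·0.295²/(2·9.81) = 1.826 m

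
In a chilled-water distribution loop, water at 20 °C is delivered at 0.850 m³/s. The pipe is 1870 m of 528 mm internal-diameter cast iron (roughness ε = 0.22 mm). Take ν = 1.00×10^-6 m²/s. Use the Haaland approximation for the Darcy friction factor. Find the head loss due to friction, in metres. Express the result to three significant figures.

h_f ≈ 44.4 m

V = 4Q/(πD²) = 4·0.850/(π·0.528²) = 3.882 m/s
Re = VD/ν = 3.882·0.528/1.00×10^-6 = 2.05×10^6 → turbulent
ε/D = 0.22/528 = 4.17×10^-4
Haaland: f = 0.01632
h_f = f(L/D)V²/(2g) = 0.01632·(1870/0.528)·3.882²/(2·9.81) = 44.40 m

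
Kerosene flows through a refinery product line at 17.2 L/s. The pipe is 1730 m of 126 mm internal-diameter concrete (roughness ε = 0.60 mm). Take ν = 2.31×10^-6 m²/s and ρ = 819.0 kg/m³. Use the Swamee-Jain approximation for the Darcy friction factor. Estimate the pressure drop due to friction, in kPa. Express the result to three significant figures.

V = 4Q/(πD²) = 4·0.0172/(π·0.126²) = 1.379 m/s
Re = VD/ν = 1.379·0.126/2.31×10^-6 = 7.52×10^4 → turbulent
ε/D = 0.60/126 = 0.00476
Swamee-Jain: f = 0.03149
h_f = f(L/D)V²/(2g) = 0.03149·(1730/0.126)·1.379²/(2·9.81) = 41.93 m
Δp = ρg·h_f = 819.0·9.81·41.93 = 336.9 kPa

Δp ≈ 337 kPa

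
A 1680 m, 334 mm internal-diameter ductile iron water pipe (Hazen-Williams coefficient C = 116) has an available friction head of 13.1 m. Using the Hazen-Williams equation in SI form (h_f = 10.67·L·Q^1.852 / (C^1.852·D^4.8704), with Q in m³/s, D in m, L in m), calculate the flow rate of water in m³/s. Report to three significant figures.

Rearranging: Q = [h_f·C^1.852·D^4.8704 / (10.67·L)]^(1/1.852)
Q = [13.1·116^1.852·0.334^4.8704 / (10.67·1680)]^0.540 = 0.1314 m³/s

Q ≈ 0.131 m³/s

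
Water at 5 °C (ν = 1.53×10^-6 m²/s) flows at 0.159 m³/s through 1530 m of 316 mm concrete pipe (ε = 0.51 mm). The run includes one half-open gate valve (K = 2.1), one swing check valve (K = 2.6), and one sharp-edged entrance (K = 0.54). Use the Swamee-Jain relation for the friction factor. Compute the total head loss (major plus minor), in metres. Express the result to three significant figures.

V = 4Q/(πD²) = 2.027 m/s; V²/2g = 0.2095 m
Re = 4.19×10^5, ε/D = 0.00161 → f = 0.02277 (Swamee-Jain)
Major: h_f = f(L/D)·V²/2g = 0.02277·4842·0.2095 = 23.10 m
Minor: ΣK = 5.24; h_m = ΣK·V²/2g = 1.098 m
Total H_L = 23.10 + 1.098 = 24.20 m

H_L ≈ 24.2 m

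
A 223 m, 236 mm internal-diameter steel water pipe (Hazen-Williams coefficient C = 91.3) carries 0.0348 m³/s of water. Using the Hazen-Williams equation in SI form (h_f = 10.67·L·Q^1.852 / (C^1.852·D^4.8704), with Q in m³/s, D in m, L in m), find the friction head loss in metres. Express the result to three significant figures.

h_f = 10.67·223·0.0348^1.852 / (91.3^1.852·0.236^4.8704) = 1.256 m

h_f ≈ 1.26 m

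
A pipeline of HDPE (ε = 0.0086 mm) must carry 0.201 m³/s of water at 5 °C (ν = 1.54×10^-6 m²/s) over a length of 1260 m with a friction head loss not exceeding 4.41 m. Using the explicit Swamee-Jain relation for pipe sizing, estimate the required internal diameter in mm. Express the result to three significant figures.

Swamee-Jain (Type III): D = 0.66·[ε^1.25·(LQ²/(gh_f))^4.75 + ν·Q^9.4·(L/(gh_f))^5.2]^0.04
LQ²/(gh_f) = 1.177; L/(gh_f) = 29.12
Term 1 = ε^1.25·(…)^4.75 = 1.01×10^-6; Term 2 = ν·Q^9.4·(…)^5.2 = 1.79×10^-5
D = 0.66·(1.01×10^-6 + 1.79×10^-5)^0.04 = 0.4271 m = 427 mm
Check: V = 1.40 m/s, Re = 3.89×10^5, f = 0.01397, h_f = 4.13 m ≈ 4.41 m ✓

D ≈ 427 mm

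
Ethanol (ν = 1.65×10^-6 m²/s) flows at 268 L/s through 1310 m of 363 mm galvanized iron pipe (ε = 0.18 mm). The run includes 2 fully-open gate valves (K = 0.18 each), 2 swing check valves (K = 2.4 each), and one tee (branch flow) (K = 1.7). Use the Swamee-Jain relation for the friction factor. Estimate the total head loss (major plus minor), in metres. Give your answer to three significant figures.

H_L ≈ 24.1 m

V = 4Q/(πD²) = 2.590 m/s; V²/2g = 0.3418 m
Re = 5.70×10^5, ε/D = 4.96×10^-4 → f = 0.01764 (Swamee-Jain)
Major: h_f = f(L/D)·V²/2g = 0.01764·3609·0.3418 = 21.76 m
Minor: ΣK = 6.86; h_m = ΣK·V²/2g = 2.345 m
Total H_L = 21.76 + 2.345 = 24.10 m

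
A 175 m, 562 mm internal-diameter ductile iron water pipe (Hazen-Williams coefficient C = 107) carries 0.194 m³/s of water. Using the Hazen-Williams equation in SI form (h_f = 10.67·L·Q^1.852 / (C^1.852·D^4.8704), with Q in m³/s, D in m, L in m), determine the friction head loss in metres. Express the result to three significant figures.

h_f = 10.67·175·0.194^1.852 / (107^1.852·0.562^4.8704) = 0.2586 m

h_f ≈ 0.259 m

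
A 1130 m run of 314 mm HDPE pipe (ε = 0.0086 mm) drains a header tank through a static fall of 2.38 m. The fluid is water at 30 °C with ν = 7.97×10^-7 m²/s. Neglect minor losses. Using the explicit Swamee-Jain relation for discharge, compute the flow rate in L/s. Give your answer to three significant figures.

Q ≈ 74.1 L/s

Swamee-Jain (Type II): Q = -0.965·√(gD⁵h_f/L)·ln[ε/(3.7D) + √(3.17ν²L/(gD³h_f))]
√(gD⁵h_f/L) = √(9.81·0.314⁵·2.38/1130) = 0.007942
ε/(3.7D) = 7.40×10^-6; √(3.17ν²L/(gD³h_f)) = 5.61×10^-5
Q = -0.965·0.007942·ln(6.351×10^-5) = 0.07406 m³/s
Check: V = 0.956 m/s, Re = 3.77×10^5, f = 0.01414, h_f = 2.37 m ≈ 2.38 m ✓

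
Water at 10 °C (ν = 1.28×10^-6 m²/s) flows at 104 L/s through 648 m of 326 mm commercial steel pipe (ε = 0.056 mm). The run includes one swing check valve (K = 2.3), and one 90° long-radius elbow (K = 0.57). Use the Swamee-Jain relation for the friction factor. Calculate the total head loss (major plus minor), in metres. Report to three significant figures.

V = 4Q/(πD²) = 1.246 m/s; V²/2g = 0.07913 m
Re = 3.17×10^5, ε/D = 1.72×10^-4 → f = 0.01597 (Swamee-Jain)
Major: h_f = f(L/D)·V²/2g = 0.01597·1988·0.07913 = 2.512 m
Minor: ΣK = 2.87; h_m = ΣK·V²/2g = 0.2271 m
Total H_L = 2.512 + 0.2271 = 2.739 m

H_L ≈ 2.74 m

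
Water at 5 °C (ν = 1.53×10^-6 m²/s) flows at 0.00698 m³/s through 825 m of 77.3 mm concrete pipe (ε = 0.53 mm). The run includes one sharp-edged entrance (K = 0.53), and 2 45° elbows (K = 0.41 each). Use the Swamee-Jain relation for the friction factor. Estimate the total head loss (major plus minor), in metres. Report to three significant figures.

H_L ≈ 42.0 m

V = 4Q/(πD²) = 1.487 m/s; V²/2g = 0.1127 m
Re = 7.51×10^4, ε/D = 0.00686 → f = 0.03480 (Swamee-Jain)
Major: h_f = f(L/D)·V²/2g = 0.03480·10673·0.1127 = 41.88 m
Minor: ΣK = 1.35; h_m = ΣK·V²/2g = 0.1522 m
Total H_L = 41.88 + 0.1522 = 42.03 m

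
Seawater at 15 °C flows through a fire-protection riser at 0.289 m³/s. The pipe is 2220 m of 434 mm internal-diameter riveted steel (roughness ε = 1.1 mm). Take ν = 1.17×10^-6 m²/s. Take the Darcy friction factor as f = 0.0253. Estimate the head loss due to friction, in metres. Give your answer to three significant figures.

h_f ≈ 25.2 m

V = 4Q/(πD²) = 4·0.289/(π·0.434²) = 1.954 m/s
h_f = f(L/D)V²/(2g) = 0.02530·(2220/0.434)·1.954²/(2·9.81) = 25.17 m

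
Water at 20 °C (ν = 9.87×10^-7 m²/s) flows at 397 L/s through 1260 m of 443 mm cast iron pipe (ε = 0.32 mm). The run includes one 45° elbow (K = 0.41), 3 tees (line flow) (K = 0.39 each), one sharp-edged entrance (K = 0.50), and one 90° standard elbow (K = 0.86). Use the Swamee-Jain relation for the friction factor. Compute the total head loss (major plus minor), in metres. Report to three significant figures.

V = 4Q/(πD²) = 2.576 m/s; V²/2g = 0.3381 m
Re = 1.16×10^6, ε/D = 7.22×10^-4 → f = 0.01859 (Swamee-Jain)
Major: h_f = f(L/D)·V²/2g = 0.01859·2844·0.3381 = 17.88 m
Minor: ΣK = 2.94; h_m = ΣK·V²/2g = 0.9941 m
Total H_L = 17.88 + 0.9941 = 18.87 m

H_L ≈ 18.9 m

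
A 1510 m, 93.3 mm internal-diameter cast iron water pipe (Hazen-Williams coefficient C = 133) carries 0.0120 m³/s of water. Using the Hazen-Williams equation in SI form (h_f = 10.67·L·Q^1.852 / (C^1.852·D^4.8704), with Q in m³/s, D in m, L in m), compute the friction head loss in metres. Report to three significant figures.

h_f ≈ 54.1 m

h_f = 10.67·1510·0.0120^1.852 / (133^1.852·0.0933^4.8704) = 54.14 m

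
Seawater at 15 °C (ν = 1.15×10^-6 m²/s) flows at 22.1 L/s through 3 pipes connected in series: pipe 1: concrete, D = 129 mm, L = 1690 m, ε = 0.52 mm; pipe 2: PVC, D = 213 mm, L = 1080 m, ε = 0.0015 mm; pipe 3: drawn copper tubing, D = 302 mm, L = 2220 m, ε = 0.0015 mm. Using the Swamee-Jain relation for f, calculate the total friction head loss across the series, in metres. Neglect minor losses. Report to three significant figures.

Pipe 1: V = 1.691 m/s, Re = 1.90×10^5, ε/D = 0.00403, f = 0.02924, h_1 = f(L/D)V²/2g = 55.83 m
Pipe 2: V = 0.6202 m/s, Re = 1.15×10^5, ε/D = 7.04×10^-6, f = 0.01740, h_2 = f(L/D)V²/2g = 1.730 m
Pipe 3: V = 0.3085 m/s, Re = 8.10×10^4, ε/D = 4.97×10^-6, f = 0.01870, h_3 = f(L/D)V²/2g = 0.6670 m
Series → Q common, losses add: H = Σh = 58.23 m

H ≈ 58.2 m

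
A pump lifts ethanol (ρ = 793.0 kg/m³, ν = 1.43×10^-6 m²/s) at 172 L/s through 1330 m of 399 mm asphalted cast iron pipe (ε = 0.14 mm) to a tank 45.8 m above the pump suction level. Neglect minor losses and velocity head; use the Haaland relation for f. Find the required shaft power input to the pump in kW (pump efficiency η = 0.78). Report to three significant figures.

P_shaft ≈ 87.8 kW

V = 4Q/(πD²) = 1.376 m/s; Re = 3.84×10^5; ε/D = 3.51×10^-4; f = 0.01683
h_f = f(L/D)V²/2g = 5.411 m
Total head H = z + h_f = 45.8 + 5.411 = 51.21 m
P_hyd = ρgQH = 793.0·9.81·0.172·51.21 = 68.52 kW
P_shaft = P_hyd/η = 68.52/0.78 = 87.85 kW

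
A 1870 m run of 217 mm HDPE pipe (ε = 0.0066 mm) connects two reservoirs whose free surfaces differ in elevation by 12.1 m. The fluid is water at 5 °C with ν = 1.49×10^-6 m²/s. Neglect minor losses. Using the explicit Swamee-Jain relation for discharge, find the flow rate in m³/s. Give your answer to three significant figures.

Q ≈ 0.0485 m³/s

Swamee-Jain (Type II): Q = -0.965·√(gD⁵h_f/L)·ln[ε/(3.7D) + √(3.17ν²L/(gD³h_f))]
√(gD⁵h_f/L) = √(9.81·0.217⁵·12.1/1870) = 0.005527
ε/(3.7D) = 8.22×10^-6; √(3.17ν²L/(gD³h_f)) = 1.04×10^-4
Q = -0.965·0.005527·ln(1.124×10^-4) = 0.04850 m³/s
Check: V = 1.31 m/s, Re = 1.91×10^5, f = 0.01594, h_f = 12.0 m ≈ 12.1 m ✓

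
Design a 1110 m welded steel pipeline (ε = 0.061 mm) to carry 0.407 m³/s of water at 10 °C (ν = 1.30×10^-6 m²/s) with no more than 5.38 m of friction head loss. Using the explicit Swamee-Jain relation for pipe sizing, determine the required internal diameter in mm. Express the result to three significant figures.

Swamee-Jain (Type III): D = 0.66·[ε^1.25·(LQ²/(gh_f))^4.75 + ν·Q^9.4·(L/(gh_f))^5.2]^0.04
LQ²/(gh_f) = 3.484; L/(gh_f) = 21.03
Term 1 = ε^1.25·(…)^4.75 = 0.00203; Term 2 = ν·Q^9.4·(…)^5.2 = 0.00210
D = 0.66·(0.00203 + 0.00210)^0.04 = 0.5299 m = 530 mm
Check: V = 1.85 m/s, Re = 7.52×10^5, f = 0.01406, h_f = 5.11 m ≈ 5.38 m ✓

D ≈ 530 mm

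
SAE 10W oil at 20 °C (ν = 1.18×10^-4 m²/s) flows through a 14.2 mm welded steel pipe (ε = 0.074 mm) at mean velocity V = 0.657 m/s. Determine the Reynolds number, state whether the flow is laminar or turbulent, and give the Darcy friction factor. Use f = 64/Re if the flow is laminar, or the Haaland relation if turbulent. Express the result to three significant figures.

Re ≈ 79.1; laminar; f = 64/Re ≈ 0.809

Re = VD/ν = 0.6570·0.0142/1.18×10^-4 = 79.1
Re < 2300 → laminar → f = 64/Re = 0.8095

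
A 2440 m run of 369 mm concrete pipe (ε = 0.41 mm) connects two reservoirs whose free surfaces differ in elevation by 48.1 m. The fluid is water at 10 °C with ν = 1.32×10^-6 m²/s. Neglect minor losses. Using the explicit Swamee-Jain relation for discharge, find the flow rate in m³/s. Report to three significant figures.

Swamee-Jain (Type II): Q = -0.965·√(gD⁵h_f/L)·ln[ε/(3.7D) + √(3.17ν²L/(gD³h_f))]
√(gD⁵h_f/L) = √(9.81·0.369⁵·48.1/2440) = 0.03637
ε/(3.7D) = 3.00×10^-4; √(3.17ν²L/(gD³h_f)) = 2.38×10^-5
Q = -0.965·0.03637·ln(3.241×10^-4) = 0.2820 m³/s
Check: V = 2.64 m/s, Re = 7.37×10^5, f = 0.02063, h_f = 48.4 m ≈ 48.1 m ✓

Q ≈ 0.282 m³/s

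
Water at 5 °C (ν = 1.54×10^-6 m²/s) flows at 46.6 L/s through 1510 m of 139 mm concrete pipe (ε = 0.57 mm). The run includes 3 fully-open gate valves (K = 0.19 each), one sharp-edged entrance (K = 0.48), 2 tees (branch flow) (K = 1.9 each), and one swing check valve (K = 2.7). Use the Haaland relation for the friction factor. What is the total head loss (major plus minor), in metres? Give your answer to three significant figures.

V = 4Q/(πD²) = 3.071 m/s; V²/2g = 0.4807 m
Re = 2.77×10^5, ε/D = 0.00410 → f = 0.02904 (Haaland)
Major: h_f = f(L/D)·V²/2g = 0.02904·10863·0.4807 = 151.6 m
Minor: ΣK = 7.55; h_m = ΣK·V²/2g = 3.629 m
Total H_L = 151.6 + 3.629 = 155.2 m

H_L ≈ 155 m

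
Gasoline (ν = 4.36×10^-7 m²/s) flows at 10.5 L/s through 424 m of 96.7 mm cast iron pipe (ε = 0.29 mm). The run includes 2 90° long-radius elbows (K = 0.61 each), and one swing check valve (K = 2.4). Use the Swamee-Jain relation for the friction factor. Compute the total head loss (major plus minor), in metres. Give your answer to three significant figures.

V = 4Q/(πD²) = 1.430 m/s; V²/2g = 0.1042 m
Re = 3.17×10^5, ε/D = 0.00300 → f = 0.02673 (Swamee-Jain)
Major: h_f = f(L/D)·V²/2g = 0.02673·4385·0.1042 = 12.21 m
Minor: ΣK = 3.62; h_m = ΣK·V²/2g = 0.3771 m
Total H_L = 12.21 + 0.3771 = 12.59 m

H_L ≈ 12.6 m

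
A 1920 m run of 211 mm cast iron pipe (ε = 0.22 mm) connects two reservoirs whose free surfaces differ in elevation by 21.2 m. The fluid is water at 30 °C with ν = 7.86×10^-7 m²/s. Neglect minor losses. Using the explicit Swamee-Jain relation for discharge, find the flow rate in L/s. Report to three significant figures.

Swamee-Jain (Type II): Q = -0.965·√(gD⁵h_f/L)·ln[ε/(3.7D) + √(3.17ν²L/(gD³h_f))]
√(gD⁵h_f/L) = √(9.81·0.211⁵·21.2/1920) = 0.006731
ε/(3.7D) = 2.82×10^-4; √(3.17ν²L/(gD³h_f)) = 4.39×10^-5
Q = -0.965·0.006731·ln(3.257×10^-4) = 0.05215 m³/s
Check: V = 1.49 m/s, Re = 4.00×10^5, f = 0.02069, h_f = 21.3 m ≈ 21.2 m ✓

Q ≈ 52.2 L/s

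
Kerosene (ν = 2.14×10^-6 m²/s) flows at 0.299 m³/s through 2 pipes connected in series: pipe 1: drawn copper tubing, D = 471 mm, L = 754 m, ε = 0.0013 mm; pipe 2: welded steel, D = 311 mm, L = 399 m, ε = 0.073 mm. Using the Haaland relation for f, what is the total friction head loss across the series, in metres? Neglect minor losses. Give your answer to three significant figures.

Pipe 1: V = 1.716 m/s, Re = 3.78×10^5, ε/D = 2.76×10^-6, f = 0.01377, h_1 = f(L/D)V²/2g = 3.308 m
Pipe 2: V = 3.936 m/s, Re = 5.72×10^5, ε/D = 2.35×10^-4, f = 0.01545, h_2 = f(L/D)V²/2g = 15.66 m
Series → Q common, losses add: H = Σh = 18.96 m

H ≈ 19.0 m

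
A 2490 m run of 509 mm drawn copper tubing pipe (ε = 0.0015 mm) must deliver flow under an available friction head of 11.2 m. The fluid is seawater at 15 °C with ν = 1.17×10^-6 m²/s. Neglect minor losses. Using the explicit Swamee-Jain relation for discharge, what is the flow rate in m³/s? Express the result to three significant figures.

Swamee-Jain (Type II): Q = -0.965·√(gD⁵h_f/L)·ln[ε/(3.7D) + √(3.17ν²L/(gD³h_f))]
√(gD⁵h_f/L) = √(9.81·0.509⁵·11.2/2490) = 0.03883
ε/(3.7D) = 7.96×10^-7; √(3.17ν²L/(gD³h_f)) = 2.73×10^-5
Q = -0.965·0.03883·ln(2.810×10^-5) = 0.3927 m³/s
Check: V = 1.93 m/s, Re = 8.39×10^5, f = 0.01202, h_f = 11.2 m ≈ 11.2 m ✓

Q ≈ 0.393 m³/s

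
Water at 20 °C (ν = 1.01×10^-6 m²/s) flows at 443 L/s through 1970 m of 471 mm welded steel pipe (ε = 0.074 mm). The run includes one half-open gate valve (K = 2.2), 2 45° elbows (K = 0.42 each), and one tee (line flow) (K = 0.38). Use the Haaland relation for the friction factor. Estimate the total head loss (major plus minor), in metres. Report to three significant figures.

H_L ≈ 20.4 m

V = 4Q/(πD²) = 2.543 m/s; V²/2g = 0.3295 m
Re = 1.19×10^6, ε/D = 1.57×10^-4 → f = 0.01396 (Haaland)
Major: h_f = f(L/D)·V²/2g = 0.01396·4183·0.3295 = 19.24 m
Minor: ΣK = 3.42; h_m = ΣK·V²/2g = 1.127 m
Total H_L = 19.24 + 1.127 = 20.36 m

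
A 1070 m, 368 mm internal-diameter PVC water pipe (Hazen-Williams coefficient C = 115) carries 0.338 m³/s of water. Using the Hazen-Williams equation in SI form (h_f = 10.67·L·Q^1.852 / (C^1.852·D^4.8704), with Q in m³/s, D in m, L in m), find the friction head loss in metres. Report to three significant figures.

h_f = 10.67·1070·0.338^1.852 / (115^1.852·0.368^4.8704) = 30.42 m

h_f ≈ 30.4 m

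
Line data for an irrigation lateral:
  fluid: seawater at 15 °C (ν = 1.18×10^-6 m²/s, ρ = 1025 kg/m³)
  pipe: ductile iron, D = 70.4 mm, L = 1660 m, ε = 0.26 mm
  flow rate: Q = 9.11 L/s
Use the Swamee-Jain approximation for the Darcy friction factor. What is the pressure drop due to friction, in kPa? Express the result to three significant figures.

V = 4Q/(πD²) = 4·0.00911/(π·0.0704²) = 2.340 m/s
Re = VD/ν = 2.340·0.0704/1.18×10^-6 = 1.40×10^5 → turbulent
ε/D = 0.26/70.4 = 0.00369
Swamee-Jain: f = 0.02881
h_f = f(L/D)V²/(2g) = 0.02881·(1660/0.0704)·2.340²/(2·9.81) = 189.6 m
Δp = ρg·h_f = 1025·9.81·189.6 = 1907 kPa

Δp ≈ 1910 kPa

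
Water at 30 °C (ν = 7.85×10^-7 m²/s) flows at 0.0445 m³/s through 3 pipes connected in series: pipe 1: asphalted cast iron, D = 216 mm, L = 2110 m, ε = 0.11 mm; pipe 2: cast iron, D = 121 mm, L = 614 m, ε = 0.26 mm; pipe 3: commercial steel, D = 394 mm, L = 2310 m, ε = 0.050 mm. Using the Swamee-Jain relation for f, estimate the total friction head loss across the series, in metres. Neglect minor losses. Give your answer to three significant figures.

Pipe 1: V = 1.214 m/s, Re = 3.34×10^5, ε/D = 5.09×10^-4, f = 0.01825, h_1 = f(L/D)V²/2g = 13.40 m
Pipe 2: V = 3.870 m/s, Re = 5.97×10^5, ε/D = 0.00215, f = 0.02427, h_2 = f(L/D)V²/2g = 94.00 m
Pipe 3: V = 0.3650 m/s, Re = 1.83×10^5, ε/D = 1.27×10^-4, f = 0.01682, h_3 = f(L/D)V²/2g = 0.6696 m
Series → Q common, losses add: H = Σh = 108.1 m

H ≈ 108 m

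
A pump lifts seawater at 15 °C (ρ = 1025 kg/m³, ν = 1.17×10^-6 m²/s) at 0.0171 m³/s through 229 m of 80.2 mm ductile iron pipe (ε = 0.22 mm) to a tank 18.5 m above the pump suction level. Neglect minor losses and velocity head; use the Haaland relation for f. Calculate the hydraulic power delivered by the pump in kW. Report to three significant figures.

P_hyd ≈ 10.7 kW

V = 4Q/(πD²) = 3.385 m/s; Re = 2.32×10^5; ε/D = 0.00274; f = 0.02612
h_f = f(L/D)V²/2g = 43.56 m
Total head H = z + h_f = 18.5 + 43.56 = 62.06 m
P_hyd = ρgQH = 1025·9.81·0.0171·62.06 = 10.67 kW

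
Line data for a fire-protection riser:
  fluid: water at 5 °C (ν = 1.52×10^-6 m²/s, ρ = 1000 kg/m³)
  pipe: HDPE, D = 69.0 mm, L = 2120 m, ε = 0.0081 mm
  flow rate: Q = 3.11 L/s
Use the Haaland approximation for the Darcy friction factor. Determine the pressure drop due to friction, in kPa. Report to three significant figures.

Δp ≈ 238 kPa

V = 4Q/(πD²) = 4·0.00311/(π·0.0690²) = 0.8317 m/s
Re = VD/ν = 0.8317·0.0690/1.52×10^-6 = 3.78×10^4 → turbulent
ε/D = 0.0081/69.0 = 1.17×10^-4
Haaland: f = 0.02237
h_f = f(L/D)V²/(2g) = 0.02237·(2120/0.0690)·0.8317²/(2·9.81) = 24.23 m
Δp = ρg·h_f = 1000·9.81·24.23 = 237.7 kPa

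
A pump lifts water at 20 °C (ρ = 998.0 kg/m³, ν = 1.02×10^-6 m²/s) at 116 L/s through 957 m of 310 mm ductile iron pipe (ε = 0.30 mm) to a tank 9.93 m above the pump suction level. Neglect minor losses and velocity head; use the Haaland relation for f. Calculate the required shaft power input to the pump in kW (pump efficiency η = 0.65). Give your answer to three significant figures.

P_shaft ≈ 30.4 kW

V = 4Q/(πD²) = 1.537 m/s; Re = 4.67×10^5; ε/D = 9.68×10^-4; f = 0.02009
h_f = f(L/D)V²/2g = 7.466 m
Total head H = z + h_f = 9.93 + 7.466 = 17.40 m
P_hyd = ρgQH = 998.0·9.81·0.116·17.40 = 19.76 kW
P_shaft = P_hyd/η = 19.76/0.65 = 30.39 kW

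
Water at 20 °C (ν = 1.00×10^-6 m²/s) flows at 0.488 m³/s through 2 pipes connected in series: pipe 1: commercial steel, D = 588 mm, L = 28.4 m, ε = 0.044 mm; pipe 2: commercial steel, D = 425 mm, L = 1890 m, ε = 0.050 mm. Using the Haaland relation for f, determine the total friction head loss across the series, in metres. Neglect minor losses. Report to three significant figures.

H ≈ 35.6 m

Pipe 1: V = 1.797 m/s, Re = 1.06×10^6, ε/D = 7.48×10^-5, f = 0.01287, h_1 = f(L/D)V²/2g = 0.1023 m
Pipe 2: V = 3.440 m/s, Re = 1.46×10^6, ε/D = 1.18×10^-4, f = 0.01325, h_2 = f(L/D)V²/2g = 35.53 m
Series → Q common, losses add: H = Σh = 35.63 m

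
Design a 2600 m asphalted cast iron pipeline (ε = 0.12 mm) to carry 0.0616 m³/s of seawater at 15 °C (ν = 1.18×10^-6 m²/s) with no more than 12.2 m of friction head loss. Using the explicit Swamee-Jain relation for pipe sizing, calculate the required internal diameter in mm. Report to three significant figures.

D ≈ 266 mm

Swamee-Jain (Type III): D = 0.66·[ε^1.25·(LQ²/(gh_f))^4.75 + ν·Q^9.4·(L/(gh_f))^5.2]^0.04
LQ²/(gh_f) = 0.08243; L/(gh_f) = 21.72
Term 1 = ε^1.25·(…)^4.75 = 8.92×10^-11; Term 2 = ν·Q^9.4·(…)^5.2 = 4.43×10^-11
D = 0.66·(8.92×10^-11 + 4.43×10^-11)^0.04 = 0.2658 m = 266 mm
Check: V = 1.11 m/s, Re = 2.50×10^5, f = 0.01831, h_f = 11.2 m ≈ 12.2 m ✓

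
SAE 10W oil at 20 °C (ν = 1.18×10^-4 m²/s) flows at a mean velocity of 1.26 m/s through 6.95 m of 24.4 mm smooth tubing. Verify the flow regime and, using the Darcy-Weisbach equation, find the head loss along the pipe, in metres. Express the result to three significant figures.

h_f ≈ 5.66 m

Re = VD/ν = 1.26·0.02440/1.18×10^-4 = 261 → laminar (Re < 2300)
f = 64/Re = 0.2456
h_f = f(L/D)V²/(2g) = 0.2456·(6.95/0.02440)·1.26²/(2·9.81) = 5.662 m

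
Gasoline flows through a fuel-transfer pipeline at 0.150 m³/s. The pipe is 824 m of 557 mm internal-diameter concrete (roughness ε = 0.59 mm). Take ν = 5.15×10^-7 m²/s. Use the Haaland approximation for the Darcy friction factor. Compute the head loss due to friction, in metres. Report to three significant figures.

V = 4Q/(πD²) = 4·0.150/(π·0.557²) = 0.6156 m/s
Re = VD/ν = 0.6156·0.557/5.15×10^-7 = 6.66×10^5 → turbulent
ε/D = 0.59/557 = 0.00106
Haaland: f = 0.02033
h_f = f(L/D)V²/(2g) = 0.02033·(824/0.557)·0.6156²/(2·9.81) = 0.5810 m

h_f ≈ 0.581 m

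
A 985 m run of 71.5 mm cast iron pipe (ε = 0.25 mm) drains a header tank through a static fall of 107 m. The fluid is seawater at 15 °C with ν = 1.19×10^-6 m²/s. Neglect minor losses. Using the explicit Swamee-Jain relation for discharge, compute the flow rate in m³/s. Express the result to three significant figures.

Swamee-Jain (Type II): Q = -0.965·√(gD⁵h_f/L)·ln[ε/(3.7D) + √(3.17ν²L/(gD³h_f))]
√(gD⁵h_f/L) = √(9.81·0.0715⁵·107/985) = 0.001411
ε/(3.7D) = 9.45×10^-4; √(3.17ν²L/(gD³h_f)) = 1.07×10^-4
Q = -0.965·0.001411·ln(0.001052) = 0.009337 m³/s
Check: V = 2.33 m/s, Re = 1.40×10^5, f = 0.02840, h_f = 108 m ≈ 107 m ✓

Q ≈ 0.00934 m³/s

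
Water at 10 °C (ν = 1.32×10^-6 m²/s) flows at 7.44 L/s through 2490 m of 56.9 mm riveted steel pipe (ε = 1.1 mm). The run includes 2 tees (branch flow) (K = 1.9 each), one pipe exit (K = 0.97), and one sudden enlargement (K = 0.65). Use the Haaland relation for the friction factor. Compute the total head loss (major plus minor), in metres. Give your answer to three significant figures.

V = 4Q/(πD²) = 2.926 m/s; V²/2g = 0.4363 m
Re = 1.26×10^5, ε/D = 0.0193 → f = 0.04841 (Haaland)
Major: h_f = f(L/D)·V²/2g = 0.04841·43761·0.4363 = 924.4 m
Minor: ΣK = 5.42; h_m = ΣK·V²/2g = 2.365 m
Total H_L = 924.4 + 2.365 = 926.8 m

H_L ≈ 927 m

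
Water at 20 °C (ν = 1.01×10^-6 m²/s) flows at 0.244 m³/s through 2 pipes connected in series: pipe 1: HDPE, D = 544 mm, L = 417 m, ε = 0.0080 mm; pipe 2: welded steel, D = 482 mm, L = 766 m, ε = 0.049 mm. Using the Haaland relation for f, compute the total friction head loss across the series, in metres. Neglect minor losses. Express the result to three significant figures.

Pipe 1: V = 1.050 m/s, Re = 5.65×10^5, ε/D = 1.47×10^-5, f = 0.01297, h_1 = f(L/D)V²/2g = 0.5583 m
Pipe 2: V = 1.337 m/s, Re = 6.38×10^5, ε/D = 1.02×10^-4, f = 0.01391, h_2 = f(L/D)V²/2g = 2.015 m
Series → Q common, losses add: H = Σh = 2.573 m

H ≈ 2.57 m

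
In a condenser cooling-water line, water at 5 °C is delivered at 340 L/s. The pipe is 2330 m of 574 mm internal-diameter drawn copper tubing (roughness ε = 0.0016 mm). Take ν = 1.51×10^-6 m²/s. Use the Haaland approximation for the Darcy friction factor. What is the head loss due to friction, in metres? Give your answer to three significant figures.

V = 4Q/(πD²) = 4·0.340/(π·0.574²) = 1.314 m/s
Re = VD/ν = 1.314·0.574/1.51×10^-6 = 4.99×10^5 → turbulent
ε/D = 0.0016/574 = 2.79×10^-6
Haaland: f = 0.01310
h_f = f(L/D)V²/(2g) = 0.01310·(2330/0.574)·1.314²/(2·9.81) = 4.677 m

h_f ≈ 4.68 m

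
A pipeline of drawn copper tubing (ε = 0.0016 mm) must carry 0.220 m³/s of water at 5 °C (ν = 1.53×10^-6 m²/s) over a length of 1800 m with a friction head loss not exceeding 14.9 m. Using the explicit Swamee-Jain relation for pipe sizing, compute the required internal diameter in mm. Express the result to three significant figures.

Swamee-Jain (Type III): D = 0.66·[ε^1.25·(LQ²/(gh_f))^4.75 + ν·Q^9.4·(L/(gh_f))^5.2]^0.04
LQ²/(gh_f) = 0.5960; L/(gh_f) = 12.31
Term 1 = ε^1.25·(…)^4.75 = 4.87×10^-9; Term 2 = ν·Q^9.4·(…)^5.2 = 4.72×10^-7
D = 0.66·(4.87×10^-9 + 4.72×10^-7)^0.04 = 0.3687 m = 369 mm
Check: V = 2.06 m/s, Re = 4.97×10^5, f = 0.01318, h_f = 13.9 m ≈ 14.9 m ✓

D ≈ 369 mm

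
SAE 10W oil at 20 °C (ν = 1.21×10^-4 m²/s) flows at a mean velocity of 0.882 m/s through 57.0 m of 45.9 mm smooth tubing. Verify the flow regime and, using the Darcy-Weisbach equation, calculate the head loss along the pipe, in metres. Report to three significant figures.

h_f ≈ 9.42 m

Re = VD/ν = 0.882·0.04590/1.21×10^-4 = 335 → laminar (Re < 2300)
f = 64/Re = 0.1913
h_f = f(L/D)V²/(2g) = 0.1913·(57.0/0.04590)·0.882²/(2·9.81) = 9.419 m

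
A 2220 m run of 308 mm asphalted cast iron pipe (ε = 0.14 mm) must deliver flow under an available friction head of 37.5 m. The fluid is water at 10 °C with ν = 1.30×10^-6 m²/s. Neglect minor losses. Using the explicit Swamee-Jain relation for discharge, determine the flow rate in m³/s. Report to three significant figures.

Swamee-Jain (Type II): Q = -0.965·√(gD⁵h_f/L)·ln[ε/(3.7D) + √(3.17ν²L/(gD³h_f))]
√(gD⁵h_f/L) = √(9.81·0.308⁵·37.5/2220) = 0.02143
ε/(3.7D) = 1.23×10^-4; √(3.17ν²L/(gD³h_f)) = 3.33×10^-5
Q = -0.965·0.02143·ln(1.561×10^-4) = 0.1813 m³/s
Check: V = 2.43 m/s, Re = 5.76×10^5, f = 0.01736, h_f = 37.7 m ≈ 37.5 m ✓

Q ≈ 0.181 m³/s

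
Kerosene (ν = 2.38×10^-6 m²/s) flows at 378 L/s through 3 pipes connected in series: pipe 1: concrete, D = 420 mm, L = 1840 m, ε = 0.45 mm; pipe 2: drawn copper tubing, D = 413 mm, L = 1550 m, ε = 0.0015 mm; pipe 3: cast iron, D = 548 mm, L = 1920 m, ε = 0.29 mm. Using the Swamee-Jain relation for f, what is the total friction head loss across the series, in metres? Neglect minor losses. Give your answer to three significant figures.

Pipe 1: V = 2.728 m/s, Re = 4.81×10^5, ε/D = 0.00107, f = 0.02068, h_1 = f(L/D)V²/2g = 34.38 m
Pipe 2: V = 2.822 m/s, Re = 4.90×10^5, ε/D = 3.63×10^-6, f = 0.01320, h_2 = f(L/D)V²/2g = 20.10 m
Pipe 3: V = 1.603 m/s, Re = 3.69×10^5, ε/D = 5.29×10^-4, f = 0.01825, h_3 = f(L/D)V²/2g = 8.372 m
Series → Q common, losses add: H = Σh = 62.85 m

H ≈ 62.9 m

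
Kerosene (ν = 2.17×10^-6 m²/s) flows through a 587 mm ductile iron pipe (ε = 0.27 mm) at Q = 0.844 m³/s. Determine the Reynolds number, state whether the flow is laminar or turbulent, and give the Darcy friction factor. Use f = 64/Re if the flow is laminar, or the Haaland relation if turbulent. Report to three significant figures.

Re ≈ 8.44×10^5; turbulent; f ≈ 0.0170

V = 4Q/(πD²) = 3.119 m/s
Re = VD/ν = 3.119·0.587/2.17×10^-6 = 8.44×10^5
Re > 4000 → turbulent; ε/D = 4.60×10^-4
Haaland: f = 0.01697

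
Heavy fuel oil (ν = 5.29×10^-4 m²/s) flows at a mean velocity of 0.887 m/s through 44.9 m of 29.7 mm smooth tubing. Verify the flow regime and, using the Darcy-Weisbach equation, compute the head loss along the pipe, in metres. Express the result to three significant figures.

Re = VD/ν = 0.887·0.02970/5.29×10^-4 = 49.8 → laminar (Re < 2300)
f = 64/Re = 1.285
h_f = f(L/D)V²/(2g) = 1.285·(44.9/0.02970)·0.887²/(2·9.81) = 77.91 m

h_f ≈ 77.9 m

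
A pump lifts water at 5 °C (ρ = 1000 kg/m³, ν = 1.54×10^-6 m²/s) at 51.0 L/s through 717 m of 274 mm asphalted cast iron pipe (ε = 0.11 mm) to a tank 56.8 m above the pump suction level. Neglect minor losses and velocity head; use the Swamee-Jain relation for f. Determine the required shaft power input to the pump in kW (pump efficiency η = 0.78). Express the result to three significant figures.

P_shaft ≈ 37.6 kW

V = 4Q/(πD²) = 0.8649 m/s; Re = 1.54×10^5; ε/D = 4.01×10^-4; f = 0.01892
h_f = f(L/D)V²/2g = 1.888 m
Total head H = z + h_f = 56.8 + 1.888 = 58.69 m
P_hyd = ρgQH = 1000·9.81·0.0510·58.69 = 29.36 kW
P_shaft = P_hyd/η = 29.36/0.78 = 37.64 kW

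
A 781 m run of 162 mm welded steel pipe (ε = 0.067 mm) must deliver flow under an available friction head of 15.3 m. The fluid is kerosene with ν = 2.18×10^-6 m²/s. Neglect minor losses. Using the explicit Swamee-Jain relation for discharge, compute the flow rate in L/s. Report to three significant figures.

Q ≈ 37.1 L/s

Swamee-Jain (Type II): Q = -0.965·√(gD⁵h_f/L)·ln[ε/(3.7D) + √(3.17ν²L/(gD³h_f))]
√(gD⁵h_f/L) = √(9.81·0.162⁵·15.3/781) = 0.004631
ε/(3.7D) = 1.12×10^-4; √(3.17ν²L/(gD³h_f)) = 1.36×10^-4
Q = -0.965·0.004631·ln(2.476×10^-4) = 0.03711 m³/s
Check: V = 1.80 m/s, Re = 1.34×10^5, f = 0.01930, h_f = 15.4 m ≈ 15.3 m ✓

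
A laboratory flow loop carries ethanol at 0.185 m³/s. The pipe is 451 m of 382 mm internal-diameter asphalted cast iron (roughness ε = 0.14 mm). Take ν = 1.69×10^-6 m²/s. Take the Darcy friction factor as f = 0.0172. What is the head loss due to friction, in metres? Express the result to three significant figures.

h_f ≈ 2.70 m

V = 4Q/(πD²) = 4·0.185/(π·0.382²) = 1.614 m/s
h_f = f(L/D)V²/(2g) = 0.01720·(451/0.382)·1.614²/(2·9.81) = 2.697 m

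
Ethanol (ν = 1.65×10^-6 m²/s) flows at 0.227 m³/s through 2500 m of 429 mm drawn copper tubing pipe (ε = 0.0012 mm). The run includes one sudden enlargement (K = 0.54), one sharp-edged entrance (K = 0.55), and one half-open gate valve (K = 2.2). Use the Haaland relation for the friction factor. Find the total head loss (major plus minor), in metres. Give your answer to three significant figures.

H_L ≈ 10.4 m

V = 4Q/(πD²) = 1.570 m/s; V²/2g = 0.1257 m
Re = 4.08×10^5, ε/D = 2.80×10^-6 → f = 0.01358 (Haaland)
Major: h_f = f(L/D)·V²/2g = 0.01358·5828·0.1257 = 9.945 m
Minor: ΣK = 3.29; h_m = ΣK·V²/2g = 0.4136 m
Total H_L = 9.945 + 0.4136 = 10.36 m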